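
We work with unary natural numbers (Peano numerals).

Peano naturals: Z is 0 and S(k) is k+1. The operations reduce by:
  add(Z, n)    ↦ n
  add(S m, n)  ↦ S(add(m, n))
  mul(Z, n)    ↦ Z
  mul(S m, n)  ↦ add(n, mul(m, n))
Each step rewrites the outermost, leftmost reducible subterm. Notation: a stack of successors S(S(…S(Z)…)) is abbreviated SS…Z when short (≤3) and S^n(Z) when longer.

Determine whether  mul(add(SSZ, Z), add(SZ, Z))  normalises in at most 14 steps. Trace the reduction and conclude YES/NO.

  start: mul(add(SSZ, Z), add(SZ, Z))
  →1  mul(S(add(SZ, Z)), add(SZ, Z))
  →2  add(add(SZ, Z), mul(add(SZ, Z), add(SZ, Z)))
  →3  add(S(add(Z, Z)), mul(add(SZ, Z), add(SZ, Z)))
  →4  S(add(add(Z, Z), mul(add(SZ, Z), add(SZ, Z))))
  →5  S(add(Z, mul(add(SZ, Z), add(SZ, Z))))
  →6  S(mul(add(SZ, Z), add(SZ, Z)))
  →7  S(mul(S(add(Z, Z)), add(SZ, Z)))
  →8  S(add(add(SZ, Z), mul(add(Z, Z), add(SZ, Z))))
  →9  S(add(S(add(Z, Z)), mul(add(Z, Z), add(SZ, Z))))
  →10  S(S(add(add(Z, Z), mul(add(Z, Z), add(SZ, Z)))))
  →11  S(S(add(Z, mul(add(Z, Z), add(SZ, Z)))))
  →12  S(S(mul(add(Z, Z), add(SZ, Z))))
  →13  S(S(mul(Z, add(SZ, Z))))
  →14  SSZ

Answer: YES — reaches normal form SSZ in 14 ≤ 14 steps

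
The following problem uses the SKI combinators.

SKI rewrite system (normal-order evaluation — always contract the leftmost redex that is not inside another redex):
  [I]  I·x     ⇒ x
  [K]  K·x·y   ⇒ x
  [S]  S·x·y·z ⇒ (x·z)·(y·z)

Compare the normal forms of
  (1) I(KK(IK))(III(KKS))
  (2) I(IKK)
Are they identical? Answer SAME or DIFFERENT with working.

Answer: SAME — A ⇓ KK, B ⇓ KK

Reduction:
Term A:
  start: I(KK(IK))(III(KKS))
  →1  KK(IK)(III(KKS))
  →2  K(III(KKS))
  →3  K(II(KKS))
  →4  K(I(KKS))
  →5  K(KKS)
  →6  KK

Term B:
  start: I(IKK)
  →1  IKK
  →2  KK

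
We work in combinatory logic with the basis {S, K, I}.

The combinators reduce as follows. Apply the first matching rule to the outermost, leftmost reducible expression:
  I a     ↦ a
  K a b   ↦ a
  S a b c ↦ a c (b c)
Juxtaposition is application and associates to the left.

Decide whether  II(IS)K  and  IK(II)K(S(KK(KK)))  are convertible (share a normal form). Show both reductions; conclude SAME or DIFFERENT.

Answer: SAME — A ⇓ SK, B ⇓ SK

Reduction:
Term A:
  start: II(IS)K
  step 1: I(IS)K
  step 2: ISK
  step 3: SK

Term B:
  start: IK(II)K(S(KK(KK)))
  step 1: K(II)K(S(KK(KK)))
  step 2: II(S(KK(KK)))
  step 3: I(S(KK(KK)))
  step 4: S(KK(KK))
  step 5: SK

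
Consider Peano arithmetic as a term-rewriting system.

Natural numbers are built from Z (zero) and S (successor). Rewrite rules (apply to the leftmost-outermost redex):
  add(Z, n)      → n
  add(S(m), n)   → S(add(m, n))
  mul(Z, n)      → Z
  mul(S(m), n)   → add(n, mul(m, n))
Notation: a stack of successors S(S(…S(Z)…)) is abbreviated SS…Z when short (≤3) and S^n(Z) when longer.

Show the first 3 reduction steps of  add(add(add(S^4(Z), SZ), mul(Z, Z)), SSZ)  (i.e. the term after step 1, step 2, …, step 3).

Answer: after 3 steps: S(add(add(add(SSSZ, SZ), mul(Z, Z)), SSZ))

Working:
  start: add(add(add(S^4(Z), SZ), mul(Z, Z)), SSZ)
  →1  add(add(S(add(SSSZ, SZ)), mul(Z, Z)), SSZ)
  →2  add(S(add(add(SSSZ, SZ), mul(Z, Z))), SSZ)
  →3  S(add(add(add(SSSZ, SZ), mul(Z, Z)), SSZ))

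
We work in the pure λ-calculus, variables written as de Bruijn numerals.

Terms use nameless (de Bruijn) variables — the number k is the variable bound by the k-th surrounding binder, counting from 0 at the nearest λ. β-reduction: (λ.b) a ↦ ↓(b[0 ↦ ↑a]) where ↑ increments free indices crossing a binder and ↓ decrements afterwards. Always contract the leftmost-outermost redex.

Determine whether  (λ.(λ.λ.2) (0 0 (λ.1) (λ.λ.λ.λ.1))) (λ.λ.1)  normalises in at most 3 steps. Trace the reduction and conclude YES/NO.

Answer: YES — reaches normal form λ.λ.λ.1 in 2 ≤ 3 steps

Reduction:
  start: (λ.(λ.λ.2) (0 0 (λ.1) (λ.λ.λ.λ.1))) (λ.λ.1)
  →1  (λ.λ.λ.λ.1) ((λ.λ.1) (λ.λ.1) (λ.λ.λ.1) (λ.λ.λ.λ.1))
  →2  λ.λ.λ.1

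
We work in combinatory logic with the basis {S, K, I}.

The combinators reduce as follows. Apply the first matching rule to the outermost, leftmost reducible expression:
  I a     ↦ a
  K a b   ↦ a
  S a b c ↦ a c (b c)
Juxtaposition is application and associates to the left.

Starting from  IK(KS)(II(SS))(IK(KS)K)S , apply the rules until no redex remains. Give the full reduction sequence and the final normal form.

Answer: normal form = SS  (in 3 steps)

Working:
  start: IK(KS)(II(SS))(IK(KS)K)S
  step 1: K(KS)(II(SS))(IK(KS)K)S
  step 2: KS(IK(KS)K)S
  step 3: SS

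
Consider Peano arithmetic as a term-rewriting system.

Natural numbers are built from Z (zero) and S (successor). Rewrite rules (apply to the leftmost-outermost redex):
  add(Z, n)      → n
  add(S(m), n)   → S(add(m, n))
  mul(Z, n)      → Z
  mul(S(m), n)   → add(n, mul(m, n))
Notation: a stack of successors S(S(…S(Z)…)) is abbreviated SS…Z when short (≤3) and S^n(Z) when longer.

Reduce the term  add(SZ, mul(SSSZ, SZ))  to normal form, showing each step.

  start: add(SZ, mul(SSSZ, SZ))
  [1] S(add(Z, mul(SSSZ, SZ)))
  [2] S(mul(SSSZ, SZ))
  [3] S(add(SZ, mul(SSZ, SZ)))
  [4] S(S(add(Z, mul(SSZ, SZ))))
  [5] S(S(mul(SSZ, SZ)))
  [6] S(S(add(SZ, mul(SZ, SZ))))
  [7] S(S(S(add(Z, mul(SZ, SZ)))))
  [8] S(S(S(mul(SZ, SZ))))
  [9] S(S(S(add(SZ, mul(Z, SZ)))))
  [10] S(S(S(S(add(Z, mul(Z, SZ))))))
  [11] S(S(S(S(mul(Z, SZ)))))
  [12] S^4(Z)

Answer: normal form = S^4(Z)  (in 12 steps)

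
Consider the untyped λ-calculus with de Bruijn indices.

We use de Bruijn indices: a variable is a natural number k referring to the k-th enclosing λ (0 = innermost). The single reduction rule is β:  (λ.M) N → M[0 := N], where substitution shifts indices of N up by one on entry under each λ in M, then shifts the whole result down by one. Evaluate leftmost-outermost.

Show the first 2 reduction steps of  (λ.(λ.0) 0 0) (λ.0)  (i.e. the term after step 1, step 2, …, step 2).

Answer: after 2 steps: (λ.0) (λ.0)

Derivation:
  start: (λ.(λ.0) 0 0) (λ.0)
  →1  (λ.0) (λ.0) (λ.0)
  →2  (λ.0) (λ.0)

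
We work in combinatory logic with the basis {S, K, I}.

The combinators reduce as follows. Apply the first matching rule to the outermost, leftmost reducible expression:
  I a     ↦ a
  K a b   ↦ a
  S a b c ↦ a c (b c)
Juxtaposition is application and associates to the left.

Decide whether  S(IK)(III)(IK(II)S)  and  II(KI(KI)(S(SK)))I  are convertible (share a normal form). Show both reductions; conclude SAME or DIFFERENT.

Term A:
  start: S(IK)(III)(IK(II)S)
  step 1: IK(IK(II)S)(III(IK(II)S))
  step 2: K(IK(II)S)(III(IK(II)S))
  step 3: IK(II)S
  step 4: K(II)S
  step 5: II
  step 6: I

Term B:
  start: II(KI(KI)(S(SK)))I
  step 1: I(KI(KI)(S(SK)))I
  step 2: KI(KI)(S(SK))I
  step 3: I(S(SK))I
  step 4: S(SK)I

Answer: DIFFERENT — A ⇓ I, B ⇓ S(SK)I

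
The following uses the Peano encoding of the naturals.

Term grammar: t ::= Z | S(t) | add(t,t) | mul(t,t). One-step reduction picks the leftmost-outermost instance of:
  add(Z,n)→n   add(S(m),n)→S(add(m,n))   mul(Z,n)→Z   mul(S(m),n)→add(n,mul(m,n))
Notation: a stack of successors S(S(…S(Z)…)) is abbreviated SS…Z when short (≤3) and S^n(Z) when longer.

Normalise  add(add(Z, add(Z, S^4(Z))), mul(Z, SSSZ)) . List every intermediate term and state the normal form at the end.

Answer: normal form = S^4(Z)  (in 8 steps)

Reduction:
  start: add(add(Z, add(Z, S^4(Z))), mul(Z, SSSZ))
  [1] add(add(Z, S^4(Z)), mul(Z, SSSZ))
  [2] add(S^4(Z), mul(Z, SSSZ))
  [3] S(add(SSSZ, mul(Z, SSSZ)))
  [4] S(S(add(SSZ, mul(Z, SSSZ))))
  [5] S(S(S(add(SZ, mul(Z, SSSZ)))))
  [6] S(S(S(S(add(Z, mul(Z, SSSZ))))))
  [7] S(S(S(S(mul(Z, SSSZ)))))
  [8] S^4(Z)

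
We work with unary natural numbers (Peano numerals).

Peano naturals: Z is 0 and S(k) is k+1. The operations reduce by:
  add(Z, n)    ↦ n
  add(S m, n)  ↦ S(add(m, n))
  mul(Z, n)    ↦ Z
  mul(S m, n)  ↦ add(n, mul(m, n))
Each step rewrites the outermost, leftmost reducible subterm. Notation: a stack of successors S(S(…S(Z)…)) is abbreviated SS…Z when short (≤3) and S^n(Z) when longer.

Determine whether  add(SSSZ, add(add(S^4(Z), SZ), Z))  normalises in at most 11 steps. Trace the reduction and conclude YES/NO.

Answer: NO — after 11 steps the term is S(S(S(S(S(S(add(S(add(Z, SZ)), Z))))))), not yet normal

Working:
  start: add(SSSZ, add(add(S^4(Z), SZ), Z))
  [1] S(add(SSZ, add(add(S^4(Z), SZ), Z)))
  [2] S(S(add(SZ, add(add(S^4(Z), SZ), Z))))
  [3] S(S(S(add(Z, add(add(S^4(Z), SZ), Z)))))
  [4] S(S(S(add(add(S^4(Z), SZ), Z))))
  [5] S(S(S(add(S(add(SSSZ, SZ)), Z))))
  [6] S(S(S(S(add(add(SSSZ, SZ), Z)))))
  [7] S(S(S(S(add(S(add(SSZ, SZ)), Z)))))
  [8] S(S(S(S(S(add(add(SSZ, SZ), Z))))))
  [9] S(S(S(S(S(add(S(add(SZ, SZ)), Z))))))
  [10] S(S(S(S(S(S(add(add(SZ, SZ), Z)))))))
  [11] S(S(S(S(S(S(add(S(add(Z, SZ)), Z)))))))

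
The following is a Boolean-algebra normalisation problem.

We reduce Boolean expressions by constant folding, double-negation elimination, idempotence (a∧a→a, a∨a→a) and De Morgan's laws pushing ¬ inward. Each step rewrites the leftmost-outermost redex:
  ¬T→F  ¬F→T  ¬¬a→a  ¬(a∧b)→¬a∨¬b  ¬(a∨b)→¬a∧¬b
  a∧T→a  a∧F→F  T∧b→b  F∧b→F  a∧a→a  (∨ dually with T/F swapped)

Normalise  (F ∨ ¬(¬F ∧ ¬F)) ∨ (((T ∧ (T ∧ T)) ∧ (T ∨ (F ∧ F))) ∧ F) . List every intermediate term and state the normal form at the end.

  start: (F ∨ ¬(¬F ∧ ¬F)) ∨ (((T ∧ (T ∧ T)) ∧ (T ∨ (F ∧ F))) ∧ F)
  [1] ¬(¬F ∧ ¬F) ∨ (((T ∧ (T ∧ T)) ∧ (T ∨ (F ∧ F))) ∧ F)
  [2] (¬¬F ∨ ¬¬F) ∨ (((T ∧ (T ∧ T)) ∧ (T ∨ (F ∧ F))) ∧ F)
  [3] ¬¬F ∨ (((T ∧ (T ∧ T)) ∧ (T ∨ (F ∧ F))) ∧ F)
  [4] F ∨ (((T ∧ (T ∧ T)) ∧ (T ∨ (F ∧ F))) ∧ F)
  [5] ((T ∧ (T ∧ T)) ∧ (T ∨ (F ∧ F))) ∧ F
  [6] F

Answer: normal form = F  (in 6 steps)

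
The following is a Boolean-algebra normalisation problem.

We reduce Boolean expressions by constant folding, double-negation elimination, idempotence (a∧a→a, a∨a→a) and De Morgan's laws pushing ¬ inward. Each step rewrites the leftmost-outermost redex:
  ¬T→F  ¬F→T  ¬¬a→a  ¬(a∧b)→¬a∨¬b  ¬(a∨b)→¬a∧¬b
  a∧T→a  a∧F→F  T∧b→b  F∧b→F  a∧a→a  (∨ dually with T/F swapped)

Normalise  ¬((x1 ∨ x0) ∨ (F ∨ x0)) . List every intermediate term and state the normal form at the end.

  start: ¬((x1 ∨ x0) ∨ (F ∨ x0))
  [1] ¬(x1 ∨ x0) ∧ ¬(F ∨ x0)
  [2] (¬x1 ∧ ¬x0) ∧ ¬(F ∨ x0)
  [3] (¬x1 ∧ ¬x0) ∧ (¬F ∧ ¬x0)
  [4] (¬x1 ∧ ¬x0) ∧ (T ∧ ¬x0)
  [5] (¬x1 ∧ ¬x0) ∧ ¬x0

Answer: normal form = (¬x1 ∧ ¬x0) ∧ ¬x0  (in 5 steps)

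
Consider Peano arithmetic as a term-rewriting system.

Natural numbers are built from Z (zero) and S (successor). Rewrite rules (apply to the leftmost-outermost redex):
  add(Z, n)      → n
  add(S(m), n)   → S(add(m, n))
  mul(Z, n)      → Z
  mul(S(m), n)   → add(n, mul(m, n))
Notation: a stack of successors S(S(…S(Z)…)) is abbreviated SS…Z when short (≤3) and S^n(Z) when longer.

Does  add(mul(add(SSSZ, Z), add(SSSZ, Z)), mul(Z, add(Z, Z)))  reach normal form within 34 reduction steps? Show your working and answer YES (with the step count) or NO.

Answer: NO — after 34 steps the term is S(S(S(S(S(S(S(S(add(add(add(SZ, Z), mul(add(Z, Z), add(SSSZ, Z))), mul(Z, add(Z, Z))))))))))), not yet normal

Derivation:
  start: add(mul(add(SSSZ, Z), add(SSSZ, Z)), mul(Z, add(Z, Z)))
  [1] add(mul(S(add(SSZ, Z)), add(SSSZ, Z)), mul(Z, add(Z, Z)))
  [2] add(add(add(SSSZ, Z), mul(add(SSZ, Z), add(SSSZ, Z))), mul(Z, add(Z, Z)))
  [3] add(add(S(add(SSZ, Z)), mul(add(SSZ, Z), add(SSSZ, Z))), mul(Z, add(Z, Z)))
  [4] add(S(add(add(SSZ, Z), mul(add(SSZ, Z), add(SSSZ, Z)))), mul(Z, add(Z, Z)))
  [5] S(add(add(add(SSZ, Z), mul(add(SSZ, Z), add(SSSZ, Z))), mul(Z, add(Z, Z))))
  [6] S(add(add(S(add(SZ, Z)), mul(add(SSZ, Z), add(SSSZ, Z))), mul(Z, add(Z, Z))))
  [7] S(add(S(add(add(SZ, Z), mul(add(SSZ, Z), add(SSSZ, Z)))), mul(Z, add(Z, Z))))
  [8] S(S(add(add(add(SZ, Z), mul(add(SSZ, Z), add(SSSZ, Z))), mul(Z, add(Z, Z)))))
  [9] S(S(add(add(S(add(Z, Z)), mul(add(SSZ, Z), add(SSSZ, Z))), mul(Z, add(Z, Z)))))
  [10] S(S(add(S(add(add(Z, Z), mul(add(SSZ, Z), add(SSSZ, Z)))), mul(Z, add(Z, Z)))))
  [11] S(S(S(add(add(add(Z, Z), mul(add(SSZ, Z), add(SSSZ, Z))), mul(Z, add(Z, Z))))))
  [12] S(S(S(add(add(Z, mul(add(SSZ, Z), add(SSSZ, Z))), mul(Z, add(Z, Z))))))
  [13] S(S(S(add(mul(add(SSZ, Z), add(SSSZ, Z)), mul(Z, add(Z, Z))))))
  [14] S(S(S(add(mul(S(add(SZ, Z)), add(SSSZ, Z)), mul(Z, add(Z, Z))))))
  [15] S(S(S(add(add(add(SSSZ, Z), mul(add(SZ, Z), add(SSSZ, Z))), mul(Z, add(Z, Z))))))
  [16] S(S(S(add(add(S(add(SSZ, Z)), mul(add(SZ, Z), add(SSSZ, Z))), mul(Z, add(Z, Z))))))
  [17] S(S(S(add(S(add(add(SSZ, Z), mul(add(SZ, Z), add(SSSZ, Z)))), mul(Z, add(Z, Z))))))
  [18] S(S(S(S(add(add(add(SSZ, Z), mul(add(SZ, Z), add(SSSZ, Z))), mul(Z, add(Z, Z)))))))
  [19] S(S(S(S(add(add(S(add(SZ, Z)), mul(add(SZ, Z), add(SSSZ, Z))), mul(Z, add(Z, Z)))))))
  [20] S(S(S(S(add(S(add(add(SZ, Z), mul(add(SZ, Z), add(SSSZ, Z)))), mul(Z, add(Z, Z)))))))
  [21] S(S(S(S(S(add(add(add(SZ, Z), mul(add(SZ, Z), add(SSSZ, Z))), mul(Z, add(Z, Z))))))))
  [22] S(S(S(S(S(add(add(S(add(Z, Z)), mul(add(SZ, Z), add(SSSZ, Z))), mul(Z, add(Z, Z))))))))
  [23] S(S(S(S(S(add(S(add(add(Z, Z), mul(add(SZ, Z), add(SSSZ, Z)))), mul(Z, add(Z, Z))))))))
  [24] S(S(S(S(S(S(add(add(add(Z, Z), mul(add(SZ, Z), add(SSSZ, Z))), mul(Z, add(Z, Z)))))))))
  [25] S(S(S(S(S(S(add(add(Z, mul(add(SZ, Z), add(SSSZ, Z))), mul(Z, add(Z, Z)))))))))
  [26] S(S(S(S(S(S(add(mul(add(SZ, Z), add(SSSZ, Z)), mul(Z, add(Z, Z)))))))))
  [27] S(S(S(S(S(S(add(mul(S(add(Z, Z)), add(SSSZ, Z)), mul(Z, add(Z, Z)))))))))
  [28] S(S(S(S(S(S(add(add(add(SSSZ, Z), mul(add(Z, Z), add(SSSZ, Z))), mul(Z, add(Z, Z)))))))))
  [29] S(S(S(S(S(S(add(add(S(add(SSZ, Z)), mul(add(Z, Z), add(SSSZ, Z))), mul(Z, add(Z, Z)))))))))
  [30] S(S(S(S(S(S(add(S(add(add(SSZ, Z), mul(add(Z, Z), add(SSSZ, Z)))), mul(Z, add(Z, Z)))))))))
  [31] S(S(S(S(S(S(S(add(add(add(SSZ, Z), mul(add(Z, Z), add(SSSZ, Z))), mul(Z, add(Z, Z))))))))))
  [32] S(S(S(S(S(S(S(add(add(S(add(SZ, Z)), mul(add(Z, Z), add(SSSZ, Z))), mul(Z, add(Z, Z))))))))))
  [33] S(S(S(S(S(S(S(add(S(add(add(SZ, Z), mul(add(Z, Z), add(SSSZ, Z)))), mul(Z, add(Z, Z))))))))))
  [34] S(S(S(S(S(S(S(S(add(add(add(SZ, Z), mul(add(Z, Z), add(SSSZ, Z))), mul(Z, add(Z, Z)))))))))))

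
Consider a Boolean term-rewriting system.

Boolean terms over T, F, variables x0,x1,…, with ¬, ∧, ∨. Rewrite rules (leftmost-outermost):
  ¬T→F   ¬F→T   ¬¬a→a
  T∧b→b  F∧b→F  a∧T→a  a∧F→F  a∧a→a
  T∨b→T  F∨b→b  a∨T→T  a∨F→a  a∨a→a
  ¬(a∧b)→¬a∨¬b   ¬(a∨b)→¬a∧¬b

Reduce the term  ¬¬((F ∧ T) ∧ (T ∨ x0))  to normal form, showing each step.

  start: ¬¬((F ∧ T) ∧ (T ∨ x0))
  step 1: (F ∧ T) ∧ (T ∨ x0)
  step 2: F ∧ (T ∨ x0)
  step 3: F

Answer: normal form = F  (in 3 steps)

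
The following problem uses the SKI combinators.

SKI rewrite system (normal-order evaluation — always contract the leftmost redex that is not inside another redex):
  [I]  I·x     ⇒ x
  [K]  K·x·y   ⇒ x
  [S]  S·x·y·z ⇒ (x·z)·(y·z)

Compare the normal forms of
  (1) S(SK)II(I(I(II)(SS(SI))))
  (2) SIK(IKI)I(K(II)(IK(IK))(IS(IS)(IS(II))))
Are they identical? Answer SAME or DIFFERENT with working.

Answer: SAME — A ⇓ SS(SI), B ⇓ SS(SI)

Reduction:
Term A:
  start: S(SK)II(I(I(II)(SS(SI))))
  →1  SKI(II)(I(I(II)(SS(SI))))
  →2  K(II)(I(II))(I(I(II)(SS(SI))))
  →3  II(I(I(II)(SS(SI))))
  →4  I(I(I(II)(SS(SI))))
  →5  I(I(II)(SS(SI)))
  →6  I(II)(SS(SI))
  →7  II(SS(SI))
  →8  I(SS(SI))
  →9  SS(SI)

Term B:
  start: SIK(IKI)I(K(II)(IK(IK))(IS(IS)(IS(II))))
  →1  I(IKI)(K(IKI))I(K(II)(IK(IK))(IS(IS)(IS(II))))
  →2  IKI(K(IKI))I(K(II)(IK(IK))(IS(IS)(IS(II))))
  →3  KI(K(IKI))I(K(II)(IK(IK))(IS(IS)(IS(II))))
  →4  II(K(II)(IK(IK))(IS(IS)(IS(II))))
  →5  I(K(II)(IK(IK))(IS(IS)(IS(II))))
  →6  K(II)(IK(IK))(IS(IS)(IS(II)))
  →7  II(IS(IS)(IS(II)))
  →8  I(IS(IS)(IS(II)))
  →9  IS(IS)(IS(II))
  →10  S(IS)(IS(II))
  →11  SS(IS(II))
  →12  SS(S(II))
  →13  SS(SI)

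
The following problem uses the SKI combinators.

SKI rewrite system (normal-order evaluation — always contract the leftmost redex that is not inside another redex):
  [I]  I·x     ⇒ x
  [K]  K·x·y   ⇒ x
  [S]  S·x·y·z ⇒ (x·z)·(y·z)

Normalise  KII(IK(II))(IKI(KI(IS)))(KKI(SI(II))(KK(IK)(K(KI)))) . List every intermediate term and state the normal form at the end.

Answer: normal form = SII  (in 9 steps)

Reduction:
  start: KII(IK(II))(IKI(KI(IS)))(KKI(SI(II))(KK(IK)(K(KI))))
  →1  I(IK(II))(IKI(KI(IS)))(KKI(SI(II))(KK(IK)(K(KI))))
  →2  IK(II)(IKI(KI(IS)))(KKI(SI(II))(KK(IK)(K(KI))))
  →3  K(II)(IKI(KI(IS)))(KKI(SI(II))(KK(IK)(K(KI))))
  →4  II(KKI(SI(II))(KK(IK)(K(KI))))
  →5  I(KKI(SI(II))(KK(IK)(K(KI))))
  →6  KKI(SI(II))(KK(IK)(K(KI)))
  →7  K(SI(II))(KK(IK)(K(KI)))
  →8  SI(II)
  →9  SII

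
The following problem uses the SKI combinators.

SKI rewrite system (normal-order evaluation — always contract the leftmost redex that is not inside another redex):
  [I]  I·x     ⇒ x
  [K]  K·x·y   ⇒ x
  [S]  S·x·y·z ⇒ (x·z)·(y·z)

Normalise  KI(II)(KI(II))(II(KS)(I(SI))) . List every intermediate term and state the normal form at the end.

Answer: normal form = S  (in 7 steps)

Derivation:
  start: KI(II)(KI(II))(II(KS)(I(SI)))
  [1] I(KI(II))(II(KS)(I(SI)))
  [2] KI(II)(II(KS)(I(SI)))
  [3] I(II(KS)(I(SI)))
  [4] II(KS)(I(SI))
  [5] I(KS)(I(SI))
  [6] KS(I(SI))
  [7] S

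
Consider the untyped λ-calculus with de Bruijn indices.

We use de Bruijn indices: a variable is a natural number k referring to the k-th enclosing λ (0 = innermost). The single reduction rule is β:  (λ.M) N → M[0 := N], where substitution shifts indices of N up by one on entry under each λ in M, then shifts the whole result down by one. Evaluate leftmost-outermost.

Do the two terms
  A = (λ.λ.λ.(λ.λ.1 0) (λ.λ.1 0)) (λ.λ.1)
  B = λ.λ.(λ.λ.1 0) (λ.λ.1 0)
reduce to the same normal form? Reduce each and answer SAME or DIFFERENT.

Answer: SAME — A ⇓ λ.λ.λ.λ.1 0, B ⇓ λ.λ.λ.λ.1 0

Derivation:
Term A:
  start: (λ.λ.λ.(λ.λ.1 0) (λ.λ.1 0)) (λ.λ.1)
  [1] λ.λ.(λ.λ.1 0) (λ.λ.1 0)
  [2] λ.λ.λ.(λ.λ.1 0) 0
  [3] λ.λ.λ.λ.1 0

Term B:
  start: λ.λ.(λ.λ.1 0) (λ.λ.1 0)
  [1] λ.λ.λ.(λ.λ.1 0) 0
  [2] λ.λ.λ.λ.1 0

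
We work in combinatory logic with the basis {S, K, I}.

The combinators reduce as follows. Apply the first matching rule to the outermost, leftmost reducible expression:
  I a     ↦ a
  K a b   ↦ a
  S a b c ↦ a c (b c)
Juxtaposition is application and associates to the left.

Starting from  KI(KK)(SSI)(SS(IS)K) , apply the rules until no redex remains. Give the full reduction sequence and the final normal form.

  start: KI(KK)(SSI)(SS(IS)K)
  step 1: I(SSI)(SS(IS)K)
  step 2: SSI(SS(IS)K)
  step 3: S(SS(IS)K)(I(SS(IS)K))
  step 4: S(SK(ISK))(I(SS(IS)K))
  step 5: S(SK(SK))(I(SS(IS)K))
  step 6: S(SK(SK))(SS(IS)K)
  step 7: S(SK(SK))(SK(ISK))
  step 8: S(SK(SK))(SK(SK))

Answer: normal form = S(SK(SK))(SK(SK))  (in 8 steps)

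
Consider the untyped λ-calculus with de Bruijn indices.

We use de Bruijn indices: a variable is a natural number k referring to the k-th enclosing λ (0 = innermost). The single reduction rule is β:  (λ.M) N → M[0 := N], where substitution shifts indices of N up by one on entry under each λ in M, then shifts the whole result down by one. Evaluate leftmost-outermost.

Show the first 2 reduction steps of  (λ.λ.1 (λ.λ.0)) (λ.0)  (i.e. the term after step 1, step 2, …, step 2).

Answer: after 2 steps: λ.λ.λ.0

Derivation:
  start: (λ.λ.1 (λ.λ.0)) (λ.0)
  step 1: λ.(λ.0) (λ.λ.0)
  step 2: λ.λ.λ.0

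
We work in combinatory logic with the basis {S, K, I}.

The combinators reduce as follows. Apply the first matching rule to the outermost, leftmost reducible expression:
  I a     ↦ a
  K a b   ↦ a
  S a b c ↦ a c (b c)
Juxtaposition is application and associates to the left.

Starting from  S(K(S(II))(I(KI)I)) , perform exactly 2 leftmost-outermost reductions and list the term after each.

  start: S(K(S(II))(I(KI)I))
  step 1: S(S(II))
  step 2: S(SI)

Answer: after 2 steps: S(SI)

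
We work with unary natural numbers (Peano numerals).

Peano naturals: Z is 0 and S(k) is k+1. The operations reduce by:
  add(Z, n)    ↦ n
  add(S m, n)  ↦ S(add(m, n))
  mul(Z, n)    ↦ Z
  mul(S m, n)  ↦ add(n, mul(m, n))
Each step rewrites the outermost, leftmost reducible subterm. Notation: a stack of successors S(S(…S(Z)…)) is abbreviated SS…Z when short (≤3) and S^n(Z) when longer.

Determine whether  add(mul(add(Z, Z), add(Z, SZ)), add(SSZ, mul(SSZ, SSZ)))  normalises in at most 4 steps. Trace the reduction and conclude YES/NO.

  start: add(mul(add(Z, Z), add(Z, SZ)), add(SSZ, mul(SSZ, SSZ)))
  →1  add(mul(Z, add(Z, SZ)), add(SSZ, mul(SSZ, SSZ)))
  →2  add(Z, add(SSZ, mul(SSZ, SSZ)))
  →3  add(SSZ, mul(SSZ, SSZ))
  →4  S(add(SZ, mul(SSZ, SSZ)))

Answer: NO — after 4 steps the term is S(add(SZ, mul(SSZ, SSZ))), not yet normal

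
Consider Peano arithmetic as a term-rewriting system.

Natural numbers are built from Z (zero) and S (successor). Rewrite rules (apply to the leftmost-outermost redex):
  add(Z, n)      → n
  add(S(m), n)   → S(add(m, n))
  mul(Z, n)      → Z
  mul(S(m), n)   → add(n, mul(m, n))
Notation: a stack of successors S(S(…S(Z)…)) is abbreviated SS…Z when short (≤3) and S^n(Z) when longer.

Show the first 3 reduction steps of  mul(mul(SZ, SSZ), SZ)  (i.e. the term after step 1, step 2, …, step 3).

Answer: after 3 steps: add(SZ, mul(add(SZ, mul(Z, SSZ)), SZ))

Working:
  start: mul(mul(SZ, SSZ), SZ)
  step 1: mul(add(SSZ, mul(Z, SSZ)), SZ)
  step 2: mul(S(add(SZ, mul(Z, SSZ))), SZ)
  step 3: add(SZ, mul(add(SZ, mul(Z, SSZ)), SZ))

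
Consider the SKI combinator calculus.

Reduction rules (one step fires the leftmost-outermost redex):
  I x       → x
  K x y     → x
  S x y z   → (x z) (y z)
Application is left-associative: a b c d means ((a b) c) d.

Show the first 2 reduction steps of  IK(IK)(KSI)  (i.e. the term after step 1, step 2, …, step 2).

Answer: after 2 steps: IK

Reduction:
  start: IK(IK)(KSI)
  step 1: K(IK)(KSI)
  step 2: IK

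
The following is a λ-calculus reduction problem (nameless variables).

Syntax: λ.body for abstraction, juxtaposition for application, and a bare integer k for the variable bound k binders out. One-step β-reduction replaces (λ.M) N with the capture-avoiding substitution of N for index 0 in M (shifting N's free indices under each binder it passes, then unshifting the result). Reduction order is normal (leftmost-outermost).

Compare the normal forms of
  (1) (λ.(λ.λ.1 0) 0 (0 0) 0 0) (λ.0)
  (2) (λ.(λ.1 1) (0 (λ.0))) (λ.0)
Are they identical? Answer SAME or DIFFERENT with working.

Answer: SAME — A ⇓ λ.0, B ⇓ λ.0

Working:
Term A:
  start: (λ.(λ.λ.1 0) 0 (0 0) 0 0) (λ.0)
  [1] (λ.λ.1 0) (λ.0) ((λ.0) (λ.0)) (λ.0) (λ.0)
  [2] (λ.(λ.0) 0) ((λ.0) (λ.0)) (λ.0) (λ.0)
  [3] (λ.0) ((λ.0) (λ.0)) (λ.0) (λ.0)
  [4] (λ.0) (λ.0) (λ.0) (λ.0)
  [5] (λ.0) (λ.0) (λ.0)
  [6] (λ.0) (λ.0)
  [7] λ.0

Term B:
  start: (λ.(λ.1 1) (0 (λ.0))) (λ.0)
  [1] (λ.(λ.0) (λ.0)) ((λ.0) (λ.0))
  [2] (λ.0) (λ.0)
  [3] λ.0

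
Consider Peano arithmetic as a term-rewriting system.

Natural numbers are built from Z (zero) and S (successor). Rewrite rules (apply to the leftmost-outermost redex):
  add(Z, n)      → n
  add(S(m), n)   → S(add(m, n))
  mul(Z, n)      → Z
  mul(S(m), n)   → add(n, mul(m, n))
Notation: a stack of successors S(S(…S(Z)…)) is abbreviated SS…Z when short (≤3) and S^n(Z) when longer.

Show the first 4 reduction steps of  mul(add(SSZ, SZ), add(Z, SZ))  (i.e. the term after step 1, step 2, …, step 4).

  start: mul(add(SSZ, SZ), add(Z, SZ))
  [1] mul(S(add(SZ, SZ)), add(Z, SZ))
  [2] add(add(Z, SZ), mul(add(SZ, SZ), add(Z, SZ)))
  [3] add(SZ, mul(add(SZ, SZ), add(Z, SZ)))
  [4] S(add(Z, mul(add(SZ, SZ), add(Z, SZ))))

Answer: after 4 steps: S(add(Z, mul(add(SZ, SZ), add(Z, SZ))))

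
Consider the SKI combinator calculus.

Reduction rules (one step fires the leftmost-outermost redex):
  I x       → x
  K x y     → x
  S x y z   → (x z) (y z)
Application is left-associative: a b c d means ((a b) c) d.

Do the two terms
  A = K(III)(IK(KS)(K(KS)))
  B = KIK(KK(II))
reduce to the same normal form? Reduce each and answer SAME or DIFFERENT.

Answer: DIFFERENT — A ⇓ I, B ⇓ K

Derivation:
Term A:
  start: K(III)(IK(KS)(K(KS)))
  step 1: III
  step 2: II
  step 3: I

Term B:
  start: KIK(KK(II))
  step 1: I(KK(II))
  step 2: KK(II)
  step 3: K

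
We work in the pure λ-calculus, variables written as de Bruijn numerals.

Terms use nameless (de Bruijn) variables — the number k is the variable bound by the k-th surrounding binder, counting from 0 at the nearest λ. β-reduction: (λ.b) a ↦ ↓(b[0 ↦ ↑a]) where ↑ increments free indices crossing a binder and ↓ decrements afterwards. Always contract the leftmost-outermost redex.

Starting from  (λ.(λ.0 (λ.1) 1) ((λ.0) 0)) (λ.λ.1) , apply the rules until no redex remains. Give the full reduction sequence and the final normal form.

  start: (λ.(λ.0 (λ.1) 1) ((λ.0) 0)) (λ.λ.1)
  [1] (λ.0 (λ.1) (λ.λ.1)) ((λ.0) (λ.λ.1))
  [2] (λ.0) (λ.λ.1) (λ.(λ.0) (λ.λ.1)) (λ.λ.1)
  [3] (λ.λ.1) (λ.(λ.0) (λ.λ.1)) (λ.λ.1)
  [4] (λ.λ.(λ.0) (λ.λ.1)) (λ.λ.1)
  [5] λ.(λ.0) (λ.λ.1)
  [6] λ.λ.λ.1

Answer: normal form = λ.λ.λ.1  (in 6 steps)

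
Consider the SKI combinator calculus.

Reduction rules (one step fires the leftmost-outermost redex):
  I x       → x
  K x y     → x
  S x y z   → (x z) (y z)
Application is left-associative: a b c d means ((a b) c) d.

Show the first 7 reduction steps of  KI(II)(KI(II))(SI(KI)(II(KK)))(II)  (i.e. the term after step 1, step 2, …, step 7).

  start: KI(II)(KI(II))(SI(KI)(II(KK)))(II)
  step 1: I(KI(II))(SI(KI)(II(KK)))(II)
  step 2: KI(II)(SI(KI)(II(KK)))(II)
  step 3: I(SI(KI)(II(KK)))(II)
  step 4: SI(KI)(II(KK))(II)
  step 5: I(II(KK))(KI(II(KK)))(II)
  step 6: II(KK)(KI(II(KK)))(II)
  step 7: I(KK)(KI(II(KK)))(II)

Answer: after 7 steps: I(KK)(KI(II(KK)))(II)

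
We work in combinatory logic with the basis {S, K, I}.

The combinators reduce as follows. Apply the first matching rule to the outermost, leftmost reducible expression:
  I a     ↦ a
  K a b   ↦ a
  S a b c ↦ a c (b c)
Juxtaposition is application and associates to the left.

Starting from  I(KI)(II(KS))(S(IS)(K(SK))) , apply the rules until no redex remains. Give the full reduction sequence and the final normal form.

  start: I(KI)(II(KS))(S(IS)(K(SK)))
  [1] KI(II(KS))(S(IS)(K(SK)))
  [2] I(S(IS)(K(SK)))
  [3] S(IS)(K(SK))
  [4] SS(K(SK))

Answer: normal form = SS(K(SK))  (in 4 steps)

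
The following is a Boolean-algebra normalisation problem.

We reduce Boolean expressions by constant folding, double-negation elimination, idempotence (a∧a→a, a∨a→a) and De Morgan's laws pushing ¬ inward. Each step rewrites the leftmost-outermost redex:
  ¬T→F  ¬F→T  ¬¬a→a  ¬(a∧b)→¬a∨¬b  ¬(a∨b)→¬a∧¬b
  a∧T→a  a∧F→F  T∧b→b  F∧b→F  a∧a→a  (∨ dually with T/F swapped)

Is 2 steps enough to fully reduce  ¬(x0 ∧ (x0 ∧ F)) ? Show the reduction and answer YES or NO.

Answer: NO — after 2 steps the term is ¬x0 ∨ (¬x0 ∨ ¬F), not yet normal

Reduction:
  start: ¬(x0 ∧ (x0 ∧ F))
  →1  ¬x0 ∨ ¬(x0 ∧ F)
  →2  ¬x0 ∨ (¬x0 ∨ ¬F)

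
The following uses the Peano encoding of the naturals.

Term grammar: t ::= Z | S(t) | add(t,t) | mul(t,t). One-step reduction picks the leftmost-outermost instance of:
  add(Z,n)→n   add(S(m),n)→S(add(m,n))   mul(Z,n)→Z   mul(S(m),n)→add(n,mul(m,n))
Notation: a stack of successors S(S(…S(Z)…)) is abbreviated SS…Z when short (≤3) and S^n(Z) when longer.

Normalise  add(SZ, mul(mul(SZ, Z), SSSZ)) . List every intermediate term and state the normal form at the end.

  start: add(SZ, mul(mul(SZ, Z), SSSZ))
  →1  S(add(Z, mul(mul(SZ, Z), SSSZ)))
  →2  S(mul(mul(SZ, Z), SSSZ))
  →3  S(mul(add(Z, mul(Z, Z)), SSSZ))
  →4  S(mul(mul(Z, Z), SSSZ))
  →5  S(mul(Z, SSSZ))
  →6  SZ

Answer: normal form = SZ  (in 6 steps)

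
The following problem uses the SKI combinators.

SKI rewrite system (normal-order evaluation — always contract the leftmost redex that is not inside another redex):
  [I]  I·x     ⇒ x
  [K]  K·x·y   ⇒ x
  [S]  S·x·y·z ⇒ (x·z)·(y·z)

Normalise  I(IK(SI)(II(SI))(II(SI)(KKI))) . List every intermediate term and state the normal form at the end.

Answer: normal form = SI(SIK)  (in 6 steps)

Reduction:
  start: I(IK(SI)(II(SI))(II(SI)(KKI)))
  [1] IK(SI)(II(SI))(II(SI)(KKI))
  [2] K(SI)(II(SI))(II(SI)(KKI))
  [3] SI(II(SI)(KKI))
  [4] SI(I(SI)(KKI))
  [5] SI(SI(KKI))
  [6] SI(SIK)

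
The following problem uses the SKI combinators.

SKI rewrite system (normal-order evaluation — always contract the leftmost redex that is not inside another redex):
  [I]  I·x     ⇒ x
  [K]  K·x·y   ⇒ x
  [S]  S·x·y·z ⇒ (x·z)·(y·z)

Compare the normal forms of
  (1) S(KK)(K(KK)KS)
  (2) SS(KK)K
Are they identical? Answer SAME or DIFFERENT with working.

Answer: DIFFERENT — A ⇓ S(KK)K, B ⇓ SKK

Reduction:
Term A:
  start: S(KK)(K(KK)KS)
  step 1: S(KK)(KKS)
  step 2: S(KK)K

Term B:
  start: SS(KK)K
  step 1: SK(KKK)
  step 2: SKK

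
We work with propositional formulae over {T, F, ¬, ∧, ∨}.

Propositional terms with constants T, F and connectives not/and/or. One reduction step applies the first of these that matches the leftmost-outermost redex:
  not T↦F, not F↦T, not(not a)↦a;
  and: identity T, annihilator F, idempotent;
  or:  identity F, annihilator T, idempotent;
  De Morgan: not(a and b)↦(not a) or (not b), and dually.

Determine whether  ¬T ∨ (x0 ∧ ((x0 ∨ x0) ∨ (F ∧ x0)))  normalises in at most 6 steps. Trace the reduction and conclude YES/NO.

Answer: YES — reaches normal form x0 in 6 ≤ 6 steps

Reduction:
  start: ¬T ∨ (x0 ∧ ((x0 ∨ x0) ∨ (F ∧ x0)))
  →1  F ∨ (x0 ∧ ((x0 ∨ x0) ∨ (F ∧ x0)))
  →2  x0 ∧ ((x0 ∨ x0) ∨ (F ∧ x0))
  →3  x0 ∧ (x0 ∨ (F ∧ x0))
  →4  x0 ∧ (x0 ∨ F)
  →5  x0 ∧ x0
  →6  x0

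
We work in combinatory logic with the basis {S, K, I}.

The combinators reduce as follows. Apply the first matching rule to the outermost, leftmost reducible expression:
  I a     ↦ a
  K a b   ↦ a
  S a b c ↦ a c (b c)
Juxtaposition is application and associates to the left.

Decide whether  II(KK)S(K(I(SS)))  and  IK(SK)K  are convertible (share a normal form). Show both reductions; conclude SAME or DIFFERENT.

Term A:
  start: II(KK)S(K(I(SS)))
  step 1: I(KK)S(K(I(SS)))
  step 2: KKS(K(I(SS)))
  step 3: K(K(I(SS)))
  step 4: K(K(SS))

Term B:
  start: IK(SK)K
  step 1: K(SK)K
  step 2: SK

Answer: DIFFERENT — A ⇓ K(K(SS)), B ⇓ SK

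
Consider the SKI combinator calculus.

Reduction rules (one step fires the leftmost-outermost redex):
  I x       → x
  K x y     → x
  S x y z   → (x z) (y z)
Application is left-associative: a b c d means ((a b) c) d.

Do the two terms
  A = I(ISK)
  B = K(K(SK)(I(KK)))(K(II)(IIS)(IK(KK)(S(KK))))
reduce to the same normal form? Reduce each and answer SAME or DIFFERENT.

Term A:
  start: I(ISK)
  →1  ISK
  →2  SK

Term B:
  start: K(K(SK)(I(KK)))(K(II)(IIS)(IK(KK)(S(KK))))
  →1  K(SK)(I(KK))
  →2  SK

Answer: SAME — A ⇓ SK, B ⇓ SK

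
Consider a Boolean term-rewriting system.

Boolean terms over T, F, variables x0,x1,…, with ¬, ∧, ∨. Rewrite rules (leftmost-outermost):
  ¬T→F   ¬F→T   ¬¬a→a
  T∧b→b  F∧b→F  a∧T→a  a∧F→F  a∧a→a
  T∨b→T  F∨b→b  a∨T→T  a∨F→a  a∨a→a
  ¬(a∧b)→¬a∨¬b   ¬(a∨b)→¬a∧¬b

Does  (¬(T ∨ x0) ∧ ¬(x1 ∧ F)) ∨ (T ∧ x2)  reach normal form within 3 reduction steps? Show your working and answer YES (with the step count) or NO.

  start: (¬(T ∨ x0) ∧ ¬(x1 ∧ F)) ∨ (T ∧ x2)
  step 1: ((¬T ∧ ¬x0) ∧ ¬(x1 ∧ F)) ∨ (T ∧ x2)
  step 2: ((F ∧ ¬x0) ∧ ¬(x1 ∧ F)) ∨ (T ∧ x2)
  step 3: (F ∧ ¬(x1 ∧ F)) ∨ (T ∧ x2)

Answer: NO — after 3 steps the term is (F ∧ ¬(x1 ∧ F)) ∨ (T ∧ x2), not yet normal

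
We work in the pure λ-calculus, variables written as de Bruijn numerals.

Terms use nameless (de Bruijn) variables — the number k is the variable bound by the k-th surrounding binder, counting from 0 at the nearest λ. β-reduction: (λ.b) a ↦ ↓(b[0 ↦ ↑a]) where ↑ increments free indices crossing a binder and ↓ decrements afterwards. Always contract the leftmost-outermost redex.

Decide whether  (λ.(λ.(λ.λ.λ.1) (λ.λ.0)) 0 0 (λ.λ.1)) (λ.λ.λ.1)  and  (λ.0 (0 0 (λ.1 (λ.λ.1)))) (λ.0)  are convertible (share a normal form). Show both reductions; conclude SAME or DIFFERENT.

Answer: SAME — A ⇓ λ.λ.λ.1, B ⇓ λ.λ.λ.1

Working:
Term A:
  start: (λ.(λ.(λ.λ.λ.1) (λ.λ.0)) 0 0 (λ.λ.1)) (λ.λ.λ.1)
  →1  (λ.(λ.λ.λ.1) (λ.λ.0)) (λ.λ.λ.1) (λ.λ.λ.1) (λ.λ.1)
  →2  (λ.λ.λ.1) (λ.λ.0) (λ.λ.λ.1) (λ.λ.1)
  →3  (λ.λ.1) (λ.λ.λ.1) (λ.λ.1)
  →4  (λ.λ.λ.λ.1) (λ.λ.1)
  →5  λ.λ.λ.1

Term B:
  start: (λ.0 (0 0 (λ.1 (λ.λ.1)))) (λ.0)
  →1  (λ.0) ((λ.0) (λ.0) (λ.(λ.0) (λ.λ.1)))
  →2  (λ.0) (λ.0) (λ.(λ.0) (λ.λ.1))
  →3  (λ.0) (λ.(λ.0) (λ.λ.1))
  →4  λ.(λ.0) (λ.λ.1)
  →5  λ.λ.λ.1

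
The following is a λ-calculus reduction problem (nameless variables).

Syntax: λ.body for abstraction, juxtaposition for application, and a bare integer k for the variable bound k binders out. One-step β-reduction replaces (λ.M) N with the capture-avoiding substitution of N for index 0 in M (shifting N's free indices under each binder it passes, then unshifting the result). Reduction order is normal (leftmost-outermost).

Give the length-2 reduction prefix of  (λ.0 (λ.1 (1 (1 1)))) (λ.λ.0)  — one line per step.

  start: (λ.0 (λ.1 (1 (1 1)))) (λ.λ.0)
  [1] (λ.λ.0) (λ.(λ.λ.0) ((λ.λ.0) ((λ.λ.0) (λ.λ.0))))
  [2] λ.0

Answer: after 2 steps: λ.0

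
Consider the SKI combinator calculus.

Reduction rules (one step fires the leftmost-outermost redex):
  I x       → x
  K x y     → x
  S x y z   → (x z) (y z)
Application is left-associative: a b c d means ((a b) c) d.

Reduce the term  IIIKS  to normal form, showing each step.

Answer: normal form = KS  (in 3 steps)

Reduction:
  start: IIIKS
  [1] IIKS
  [2] IKS
  [3] KS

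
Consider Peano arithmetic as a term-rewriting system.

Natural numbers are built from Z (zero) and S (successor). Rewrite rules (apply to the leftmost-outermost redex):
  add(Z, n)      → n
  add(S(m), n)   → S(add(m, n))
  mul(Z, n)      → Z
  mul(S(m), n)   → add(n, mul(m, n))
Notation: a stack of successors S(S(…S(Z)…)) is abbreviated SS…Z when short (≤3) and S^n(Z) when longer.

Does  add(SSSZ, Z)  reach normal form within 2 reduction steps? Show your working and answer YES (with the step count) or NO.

Answer: NO — after 2 steps the term is S(S(add(SZ, Z))), not yet normal

Derivation:
  start: add(SSSZ, Z)
  step 1: S(add(SSZ, Z))
  step 2: S(S(add(SZ, Z)))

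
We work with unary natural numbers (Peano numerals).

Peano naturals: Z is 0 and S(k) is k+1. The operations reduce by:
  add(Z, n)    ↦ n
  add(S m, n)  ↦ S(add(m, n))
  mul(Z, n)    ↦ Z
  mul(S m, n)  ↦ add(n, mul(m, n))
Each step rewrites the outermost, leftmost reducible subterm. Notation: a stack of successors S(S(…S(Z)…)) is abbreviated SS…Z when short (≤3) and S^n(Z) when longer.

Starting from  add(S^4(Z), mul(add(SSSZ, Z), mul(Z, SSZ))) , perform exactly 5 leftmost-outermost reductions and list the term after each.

  start: add(S^4(Z), mul(add(SSSZ, Z), mul(Z, SSZ)))
  step 1: S(add(SSSZ, mul(add(SSSZ, Z), mul(Z, SSZ))))
  step 2: S(S(add(SSZ, mul(add(SSSZ, Z), mul(Z, SSZ)))))
  step 3: S(S(S(add(SZ, mul(add(SSSZ, Z), mul(Z, SSZ))))))
  step 4: S(S(S(S(add(Z, mul(add(SSSZ, Z), mul(Z, SSZ)))))))
  step 5: S(S(S(S(mul(add(SSSZ, Z), mul(Z, SSZ))))))

Answer: after 5 steps: S(S(S(S(mul(add(SSSZ, Z), mul(Z, SSZ))))))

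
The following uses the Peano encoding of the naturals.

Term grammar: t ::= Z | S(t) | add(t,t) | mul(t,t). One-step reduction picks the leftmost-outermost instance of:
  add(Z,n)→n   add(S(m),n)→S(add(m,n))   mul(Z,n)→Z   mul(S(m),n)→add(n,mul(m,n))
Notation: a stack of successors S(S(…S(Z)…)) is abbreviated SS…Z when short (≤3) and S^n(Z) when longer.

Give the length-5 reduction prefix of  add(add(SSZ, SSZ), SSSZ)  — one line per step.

  start: add(add(SSZ, SSZ), SSSZ)
  step 1: add(S(add(SZ, SSZ)), SSSZ)
  step 2: S(add(add(SZ, SSZ), SSSZ))
  step 3: S(add(S(add(Z, SSZ)), SSSZ))
  step 4: S(S(add(add(Z, SSZ), SSSZ)))
  step 5: S(S(add(SSZ, SSSZ)))

Answer: after 5 steps: S(S(add(SSZ, SSSZ)))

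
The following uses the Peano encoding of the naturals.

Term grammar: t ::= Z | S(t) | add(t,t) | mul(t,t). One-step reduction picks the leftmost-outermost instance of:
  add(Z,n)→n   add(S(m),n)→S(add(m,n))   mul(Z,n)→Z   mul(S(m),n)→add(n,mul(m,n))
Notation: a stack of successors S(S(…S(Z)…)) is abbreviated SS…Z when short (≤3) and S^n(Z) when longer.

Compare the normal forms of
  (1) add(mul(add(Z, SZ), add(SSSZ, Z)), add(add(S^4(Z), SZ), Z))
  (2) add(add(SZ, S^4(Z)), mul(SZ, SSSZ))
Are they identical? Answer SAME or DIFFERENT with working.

Answer: SAME — A ⇓ S^8(Z), B ⇓ S^8(Z)

Derivation:
Term A:
  start: add(mul(add(Z, SZ), add(SSSZ, Z)), add(add(S^4(Z), SZ), Z))
  [1] add(mul(SZ, add(SSSZ, Z)), add(add(S^4(Z), SZ), Z))
  [2] add(add(add(SSSZ, Z), mul(Z, add(SSSZ, Z))), add(add(S^4(Z), SZ), Z))
  [3] add(add(S(add(SSZ, Z)), mul(Z, add(SSSZ, Z))), add(add(S^4(Z), SZ), Z))
  [4] add(S(add(add(SSZ, Z), mul(Z, add(SSSZ, Z)))), add(add(S^4(Z), SZ), Z))
  [5] S(add(add(add(SSZ, Z), mul(Z, add(SSSZ, Z))), add(add(S^4(Z), SZ), Z)))
  [6] S(add(add(S(add(SZ, Z)), mul(Z, add(SSSZ, Z))), add(add(S^4(Z), SZ), Z)))
  [7] S(add(S(add(add(SZ, Z), mul(Z, add(SSSZ, Z)))), add(add(S^4(Z), SZ), Z)))
  [8] S(S(add(add(add(SZ, Z), mul(Z, add(SSSZ, Z))), add(add(S^4(Z), SZ), Z))))
  [9] S(S(add(add(S(add(Z, Z)), mul(Z, add(SSSZ, Z))), add(add(S^4(Z), SZ), Z))))
  [10] S(S(add(S(add(add(Z, Z), mul(Z, add(SSSZ, Z)))), add(add(S^4(Z), SZ), Z))))
  [11] S(S(S(add(add(add(Z, Z), mul(Z, add(SSSZ, Z))), add(add(S^4(Z), SZ), Z)))))
  [12] S(S(S(add(add(Z, mul(Z, add(SSSZ, Z))), add(add(S^4(Z), SZ), Z)))))
  [13] S(S(S(add(mul(Z, add(SSSZ, Z)), add(add(S^4(Z), SZ), Z)))))
  [14] S(S(S(add(Z, add(add(S^4(Z), SZ), Z)))))
  [15] S(S(S(add(add(S^4(Z), SZ), Z))))
  [16] S(S(S(add(S(add(SSSZ, SZ)), Z))))
  [17] S(S(S(S(add(add(SSSZ, SZ), Z)))))
  [18] S(S(S(S(add(S(add(SSZ, SZ)), Z)))))
  [19] S(S(S(S(S(add(add(SSZ, SZ), Z))))))
  [20] S(S(S(S(S(add(S(add(SZ, SZ)), Z))))))
  [21] S(S(S(S(S(S(add(add(SZ, SZ), Z)))))))
  [22] S(S(S(S(S(S(add(S(add(Z, SZ)), Z)))))))
  [23] S(S(S(S(S(S(S(add(add(Z, SZ), Z))))))))
  [24] S(S(S(S(S(S(S(add(SZ, Z))))))))
  [25] S(S(S(S(S(S(S(S(add(Z, Z)))))))))
  [26] S^8(Z)

Term B:
  start: add(add(SZ, S^4(Z)), mul(SZ, SSSZ))
  [1] add(S(add(Z, S^4(Z))), mul(SZ, SSSZ))
  [2] S(add(add(Z, S^4(Z)), mul(SZ, SSSZ)))
  [3] S(add(S^4(Z), mul(SZ, SSSZ)))
  [4] S(S(add(SSSZ, mul(SZ, SSSZ))))
  [5] S(S(S(add(SSZ, mul(SZ, SSSZ)))))
  [6] S(S(S(S(add(SZ, mul(SZ, SSSZ))))))
  [7] S(S(S(S(S(add(Z, mul(SZ, SSSZ)))))))
  [8] S(S(S(S(S(mul(SZ, SSSZ))))))
  [9] S(S(S(S(S(add(SSSZ, mul(Z, SSSZ)))))))
  [10] S(S(S(S(S(S(add(SSZ, mul(Z, SSSZ))))))))
  [11] S(S(S(S(S(S(S(add(SZ, mul(Z, SSSZ)))))))))
  [12] S(S(S(S(S(S(S(S(add(Z, mul(Z, SSSZ))))))))))
  [13] S(S(S(S(S(S(S(S(mul(Z, SSSZ)))))))))
  [14] S^8(Z)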